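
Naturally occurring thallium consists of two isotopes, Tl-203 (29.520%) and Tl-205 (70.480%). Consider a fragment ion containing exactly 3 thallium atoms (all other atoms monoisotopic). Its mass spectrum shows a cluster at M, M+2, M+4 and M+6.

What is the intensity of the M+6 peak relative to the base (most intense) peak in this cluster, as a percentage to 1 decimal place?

79.6%

Binomial terms of (0.29520 + 0.70480)^3: M 0.0257, M+2 0.1843, M+4 0.4399, M+6 0.3501 → M+4 is the base peak.
P(M+4) = C(3,2) × 0.29520^1 × 0.70480^2 = 3 × 0.2952 × 0.49674304 = 0.439916 (base)
P(M+6) = C(3,3) × 0.29520^0 × 0.70480^3 = 1 × 1.0000 × 0.35010449 = 0.350104
Relative intensity = 0.350104 / 0.439916 × 100 = 79.6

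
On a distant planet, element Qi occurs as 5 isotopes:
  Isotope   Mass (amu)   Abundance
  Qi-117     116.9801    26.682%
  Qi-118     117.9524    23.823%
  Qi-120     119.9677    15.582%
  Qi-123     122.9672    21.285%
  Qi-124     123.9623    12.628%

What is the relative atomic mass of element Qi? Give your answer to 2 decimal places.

Weight each isotope mass by its fractional abundance: 0.26682 × 116.9801 + 0.23823 × 117.9524 + 0.15582 × 119.9677 + 0.21285 × 122.9672 + 0.12628 × 123.9623
= 31.21263 + 28.09980 + 18.69337 + 26.17357 + 15.65396 = 119.83333 amu

119.83 amu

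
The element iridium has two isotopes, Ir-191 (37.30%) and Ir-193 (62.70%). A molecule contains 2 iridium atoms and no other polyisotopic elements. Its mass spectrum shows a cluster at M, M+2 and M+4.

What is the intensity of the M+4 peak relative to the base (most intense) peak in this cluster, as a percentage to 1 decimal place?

Binomial terms of (0.3730 + 0.6270)^2: M 0.1391, M+2 0.4677, M+4 0.3931 → M+2 is the base peak.
P(M+2) = C(2,1) × 0.3730^1 × 0.6270^1 = 2 × 0.3730 × 0.6270 = 0.467742 (base)
P(M+4) = C(2,2) × 0.3730^0 × 0.6270^2 = 1 × 1.0000 × 0.393129 = 0.393129
Relative intensity = 0.393129 / 0.467742 × 100 = 84.0

84.0%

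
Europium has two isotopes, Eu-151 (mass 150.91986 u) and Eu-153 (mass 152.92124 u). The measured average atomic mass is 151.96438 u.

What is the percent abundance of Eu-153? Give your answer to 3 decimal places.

52.190%

With x = fraction of Eu-151 (so Eu-153 is 1 − x):
150.91986·x + 152.92124·(1 − x) = 151.96438
(150.91986 − 152.92124)·x = 151.96438 − 152.92124
x = -0.95686 / -2.00138 = 0.47810 → 47.810% Eu-151, 52.190% Eu-153.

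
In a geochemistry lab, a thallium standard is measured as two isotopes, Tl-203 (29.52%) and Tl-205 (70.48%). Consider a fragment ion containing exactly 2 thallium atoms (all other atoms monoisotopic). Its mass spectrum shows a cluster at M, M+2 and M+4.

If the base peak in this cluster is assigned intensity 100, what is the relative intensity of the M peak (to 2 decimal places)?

Binomial terms of (0.2952 + 0.7048)^2: M 0.0871, M+2 0.4161, M+4 0.4967 → M+4 is the base peak.
P(M+4) = C(2,2) × 0.2952^0 × 0.7048^2 = 1 × 1.0000 × 0.49674304 = 0.496743 (base)
P(M) = C(2,0) × 0.2952^2 × 0.7048^0 = 1 × 0.08714304 × 1.0000 = 0.087143
Relative intensity = 0.087143 / 0.496743 × 100 = 17.54

17.54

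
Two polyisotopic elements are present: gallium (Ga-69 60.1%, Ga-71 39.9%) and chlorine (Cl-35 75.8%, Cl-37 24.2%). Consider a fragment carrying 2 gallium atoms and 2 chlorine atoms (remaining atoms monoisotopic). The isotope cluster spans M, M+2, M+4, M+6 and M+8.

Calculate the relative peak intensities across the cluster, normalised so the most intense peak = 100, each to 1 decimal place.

Gallium pattern (n=2): 0.361201 : 0.479598 : 0.159201
Chlorine pattern (n=2): 0.574564 : 0.366872 : 0.058564
Convolve the two distributions (both contribute in 2-u steps):
  M: 0.361201×0.574564 = 0.207533
  M+2: 0.361201×0.366872 + 0.479598×0.574564 = 0.408074
  M+4: 0.361201×0.058564 + 0.479598×0.366872 + 0.159201×0.574564 = 0.288576
  M+6: 0.479598×0.058564 + 0.159201×0.366872 = 0.086494
  M+8: 0.159201×0.058564 = 0.009323
Scale to base peak (0.408074) = 100: 50.9 : 100.0 : 70.7 : 21.2 : 2.3

50.9 : 100.0 : 70.7 : 21.2 : 2.3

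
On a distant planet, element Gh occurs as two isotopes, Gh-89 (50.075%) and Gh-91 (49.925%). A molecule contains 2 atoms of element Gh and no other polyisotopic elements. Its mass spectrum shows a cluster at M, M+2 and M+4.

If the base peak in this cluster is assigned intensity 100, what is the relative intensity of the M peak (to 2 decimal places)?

50.15

(0.50075 + 0.49925)^2 gives M 0.2508, M+2 0.5000, M+4 0.2493; the largest is M+2.
P(M+2) = C(2,1) × 0.50075^1 × 0.49925^1 = 2 × 0.50075 × 0.49925 = 0.499999 (base)
P(M) = C(2,0) × 0.50075^2 × 0.49925^0 = 1 × 0.25075056 × 1.0000 = 0.250751
Relative intensity = 0.250751 / 0.499999 × 100 = 50.15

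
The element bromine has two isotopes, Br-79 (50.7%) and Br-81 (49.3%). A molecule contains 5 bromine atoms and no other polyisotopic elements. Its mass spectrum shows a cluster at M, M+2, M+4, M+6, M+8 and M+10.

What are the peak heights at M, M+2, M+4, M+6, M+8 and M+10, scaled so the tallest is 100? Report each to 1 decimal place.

10.6 : 51.4 : 100.0 : 97.2 : 47.3 : 9.2

The 5 Br atoms are independent, so intensities follow the terms of (0.507 + 0.493)^5.
P(M) = 0.507^5 = 0.033500
P(M+2) = 5 × 0.507^4 × 0.493^1 = 0.162873
P(M+4) = 10 × 0.507^3 × 0.493^2 = 0.316751
P(M+6) = 10 × 0.507^2 × 0.493^3 = 0.308004
P(M+8) = 5 × 0.507^1 × 0.493^4 = 0.149750
P(M+10) = 0.493^5 = 0.029123
The M+4 peak is largest (0.316751); scaling to 100 gives 10.6 : 51.4 : 100.0 : 97.2 : 47.3 : 9.2.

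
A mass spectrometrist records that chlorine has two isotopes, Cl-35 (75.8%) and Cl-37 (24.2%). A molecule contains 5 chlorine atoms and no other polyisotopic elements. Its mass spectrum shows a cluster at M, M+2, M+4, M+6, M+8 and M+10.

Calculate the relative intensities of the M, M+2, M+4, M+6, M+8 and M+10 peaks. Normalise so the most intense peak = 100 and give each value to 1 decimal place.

Expanding (0.758 + 0.242)^5:
P(M) = 0.758^5 = 0.250234
P(M+2) = 5 × 0.758^4 × 0.242^1 = 0.399450
P(M+4) = 10 × 0.758^3 × 0.242^2 = 0.255058
P(M+6) = 10 × 0.758^2 × 0.242^3 = 0.081430
P(M+8) = 5 × 0.758^1 × 0.242^4 = 0.012999
P(M+10) = 0.242^5 = 0.000830
The M+2 peak is largest (0.399450); scaling to 100 gives 62.6 : 100.0 : 63.9 : 20.4 : 3.3 : 0.2.

62.6 : 100.0 : 63.9 : 20.4 : 3.3 : 0.2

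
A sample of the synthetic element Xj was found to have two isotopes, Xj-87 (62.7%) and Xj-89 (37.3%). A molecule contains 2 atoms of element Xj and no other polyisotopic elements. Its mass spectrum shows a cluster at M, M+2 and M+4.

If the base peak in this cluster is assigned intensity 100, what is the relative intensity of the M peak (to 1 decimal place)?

84.0

Term probabilities: M 0.3931, M+2 0.4677, M+4 0.1391. Base peak = M+2.
P(M+2) = C(2,1) × 0.627^1 × 0.373^1 = 2 × 0.6270 × 0.3730 = 0.467742 (base)
P(M) = C(2,0) × 0.627^2 × 0.373^0 = 1 × 0.393129 × 1.0000 = 0.393129
Relative intensity = 0.393129 / 0.467742 × 100 = 84.0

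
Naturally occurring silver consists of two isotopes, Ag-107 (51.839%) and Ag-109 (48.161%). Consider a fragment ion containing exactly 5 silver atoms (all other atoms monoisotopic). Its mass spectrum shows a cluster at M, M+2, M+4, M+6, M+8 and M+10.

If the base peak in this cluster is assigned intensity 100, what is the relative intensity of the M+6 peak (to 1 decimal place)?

(0.51839 + 0.48161)^5 gives M 0.0374, M+2 0.1739, M+4 0.3231, M+6 0.3002, M+8 0.1394, M+10 0.0259; the largest is M+4.
P(M+4) = C(5,2) × 0.51839^3 × 0.48161^2 = 10 × 0.13930601 × 0.23194819 = 0.323118 (base)
P(M+6) = C(5,3) × 0.51839^2 × 0.48161^3 = 10 × 0.26872819 × 0.11170857 = 0.300192
Relative intensity = 0.300192 / 0.323118 × 100 = 92.9

92.9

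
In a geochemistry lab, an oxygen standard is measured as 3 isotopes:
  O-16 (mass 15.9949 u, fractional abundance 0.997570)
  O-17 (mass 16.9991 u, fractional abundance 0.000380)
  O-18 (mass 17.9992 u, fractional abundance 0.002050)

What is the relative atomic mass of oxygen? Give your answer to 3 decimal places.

15.999 u

Weight each isotope mass by its fractional abundance: 0.997570 × 15.9949 + 0.000380 × 16.9991 + 0.002050 × 17.9992
= 15.95603 + 0.00646 + 0.03690 = 15.99939 u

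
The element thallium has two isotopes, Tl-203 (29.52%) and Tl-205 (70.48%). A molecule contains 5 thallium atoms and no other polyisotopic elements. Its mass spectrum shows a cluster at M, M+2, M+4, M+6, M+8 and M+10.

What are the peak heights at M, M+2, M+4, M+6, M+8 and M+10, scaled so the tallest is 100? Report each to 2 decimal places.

Each Tl atom is independently Tl-203 (p = 0.2952) or Tl-205 (q = 0.7048); the cluster is the binomial expansion (p + q)^5.
P(M) = 0.2952^5 = 0.002242
P(M+2) = 5 × 0.2952^4 × 0.7048^1 = 0.026761
P(M+4) = 10 × 0.2952^3 × 0.7048^2 = 0.127785
P(M+6) = 10 × 0.2952^2 × 0.7048^3 = 0.305092
P(M+8) = 5 × 0.2952^1 × 0.7048^4 = 0.364208
P(M+10) = 0.7048^5 = 0.173912
The M+8 peak is largest (0.364208); scaling to 100 gives 0.62 : 7.35 : 35.09 : 83.77 : 100.00 : 47.75.

0.62 : 7.35 : 35.09 : 83.77 : 100.00 : 47.75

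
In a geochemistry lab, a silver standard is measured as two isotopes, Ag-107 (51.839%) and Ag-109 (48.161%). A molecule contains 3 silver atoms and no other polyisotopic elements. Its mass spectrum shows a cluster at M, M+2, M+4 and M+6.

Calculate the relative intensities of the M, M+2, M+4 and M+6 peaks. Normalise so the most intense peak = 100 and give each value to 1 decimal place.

The 3 Ag atoms are independent, so intensities follow the terms of (0.51839 + 0.48161)^3.
P(M) = 0.51839^3 = 0.139306
P(M+2) = 3 × 0.51839^2 × 0.48161^1 = 0.388267
P(M+4) = 3 × 0.51839^1 × 0.48161^2 = 0.360719
P(M+6) = 0.48161^3 = 0.111709
The M+2 peak is largest (0.388267); scaling to 100 gives 35.9 : 100.0 : 92.9 : 28.8.

35.9 : 100.0 : 92.9 : 28.8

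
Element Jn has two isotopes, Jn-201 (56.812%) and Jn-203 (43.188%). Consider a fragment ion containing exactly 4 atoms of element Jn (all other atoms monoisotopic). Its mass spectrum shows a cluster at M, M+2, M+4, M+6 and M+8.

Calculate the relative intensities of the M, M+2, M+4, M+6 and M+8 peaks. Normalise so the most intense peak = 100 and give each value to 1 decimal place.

Each Jn atom is independently Jn-201 (p = 0.56812) or Jn-203 (q = 0.43188); the cluster is the binomial expansion (p + q)^4.
P(M) = 0.56812^4 = 0.104174
P(M+2) = 4 × 0.56812^3 × 0.43188^1 = 0.316769
P(M+4) = 6 × 0.56812^2 × 0.43188^2 = 0.361208
P(M+6) = 4 × 0.56812^1 × 0.43188^3 = 0.183058
P(M+8) = 0.43188^4 = 0.034790
The M+4 peak is largest (0.361208); scaling to 100 gives 28.8 : 87.7 : 100.0 : 50.7 : 9.6.

28.8 : 87.7 : 100.0 : 50.7 : 9.6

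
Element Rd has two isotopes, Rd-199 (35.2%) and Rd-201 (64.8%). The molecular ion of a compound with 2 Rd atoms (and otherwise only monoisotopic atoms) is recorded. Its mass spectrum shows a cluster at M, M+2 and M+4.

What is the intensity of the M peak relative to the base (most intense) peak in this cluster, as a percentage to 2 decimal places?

27.16%

(0.352 + 0.648)^2 gives M 0.1239, M+2 0.4562, M+4 0.4199; the largest is M+2.
P(M+2) = C(2,1) × 0.352^1 × 0.648^1 = 2 × 0.3520 × 0.6480 = 0.456192 (base)
P(M) = C(2,0) × 0.352^2 × 0.648^0 = 1 × 0.123904 × 1.0000 = 0.123904
Relative intensity = 0.123904 / 0.456192 × 100 = 27.16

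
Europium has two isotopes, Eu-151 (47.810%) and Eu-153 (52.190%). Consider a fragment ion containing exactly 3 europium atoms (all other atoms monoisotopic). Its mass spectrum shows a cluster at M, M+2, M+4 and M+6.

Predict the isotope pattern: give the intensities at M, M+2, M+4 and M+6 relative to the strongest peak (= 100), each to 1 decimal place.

28.0 : 91.6 : 100.0 : 36.4

Each Eu atom is independently Eu-151 (p = 0.47810) or Eu-153 (q = 0.52190); the cluster is the binomial expansion (p + q)^3.
P(M) = 0.47810^3 = 0.109284
P(M+2) = 3 × 0.47810^2 × 0.52190^1 = 0.357887
P(M+4) = 3 × 0.47810^1 × 0.52190^2 = 0.390674
P(M+6) = 0.52190^3 = 0.142155
The M+4 peak is largest (0.390674); scaling to 100 gives 28.0 : 91.6 : 100.0 : 36.4.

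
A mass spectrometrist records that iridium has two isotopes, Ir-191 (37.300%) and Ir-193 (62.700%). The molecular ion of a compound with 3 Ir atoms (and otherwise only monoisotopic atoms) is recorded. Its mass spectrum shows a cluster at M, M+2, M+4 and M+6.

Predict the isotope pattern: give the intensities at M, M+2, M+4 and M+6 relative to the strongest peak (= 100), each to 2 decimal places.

The 3 Ir atoms are independent, so intensities follow the terms of (0.37300 + 0.62700)^3.
P(M) = 0.37300^3 = 0.051895
P(M+2) = 3 × 0.37300^2 × 0.62700^1 = 0.261702
P(M+4) = 3 × 0.37300^1 × 0.62700^2 = 0.439911
P(M+6) = 0.62700^3 = 0.246492
The M+4 peak is largest (0.439911); scaling to 100 gives 11.80 : 59.49 : 100.00 : 56.03.

11.80 : 59.49 : 100.00 : 56.03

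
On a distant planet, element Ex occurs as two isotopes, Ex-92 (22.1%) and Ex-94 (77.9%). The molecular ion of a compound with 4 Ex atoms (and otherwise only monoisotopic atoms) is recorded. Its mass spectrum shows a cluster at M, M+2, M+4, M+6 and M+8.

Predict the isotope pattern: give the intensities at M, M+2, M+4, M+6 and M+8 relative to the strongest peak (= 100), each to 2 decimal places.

The 4 Ex atoms are independent, so intensities follow the terms of (0.221 + 0.779)^4.
P(M) = 0.221^4 = 0.002385
P(M+2) = 4 × 0.221^3 × 0.779^1 = 0.033634
P(M+4) = 6 × 0.221^2 × 0.779^2 = 0.177832
P(M+6) = 4 × 0.221^1 × 0.779^3 = 0.417893
P(M+8) = 0.779^4 = 0.368256
The M+6 peak is largest (0.417893); scaling to 100 gives 0.57 : 8.05 : 42.55 : 100.00 : 88.12.

0.57 : 8.05 : 42.55 : 100.00 : 88.12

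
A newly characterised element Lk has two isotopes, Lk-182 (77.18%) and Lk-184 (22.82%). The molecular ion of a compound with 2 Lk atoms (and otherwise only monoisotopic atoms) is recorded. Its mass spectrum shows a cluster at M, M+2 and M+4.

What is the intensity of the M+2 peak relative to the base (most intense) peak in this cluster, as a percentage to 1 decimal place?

59.1%

Binomial terms of (0.7718 + 0.2282)^2: M 0.5957, M+2 0.3522, M+4 0.0521 → M is the base peak.
P(M) = C(2,0) × 0.7718^2 × 0.2282^0 = 1 × 0.59567524 × 1.0000 = 0.595675 (base)
P(M+2) = C(2,1) × 0.7718^1 × 0.2282^1 = 2 × 0.7718 × 0.2282 = 0.352250
Relative intensity = 0.352250 / 0.595675 × 100 = 59.1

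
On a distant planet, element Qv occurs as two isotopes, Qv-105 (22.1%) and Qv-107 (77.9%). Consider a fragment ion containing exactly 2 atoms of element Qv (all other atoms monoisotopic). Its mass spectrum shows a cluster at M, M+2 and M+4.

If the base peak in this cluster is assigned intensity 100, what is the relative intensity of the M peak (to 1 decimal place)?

Term probabilities: M 0.0488, M+2 0.3443, M+4 0.6068. Base peak = M+4.
P(M+4) = C(2,2) × 0.221^0 × 0.779^2 = 1 × 1.0000 × 0.606841 = 0.606841 (base)
P(M) = C(2,0) × 0.221^2 × 0.779^0 = 1 × 0.048841 × 1.0000 = 0.048841
Relative intensity = 0.048841 / 0.606841 × 100 = 8.0

8.0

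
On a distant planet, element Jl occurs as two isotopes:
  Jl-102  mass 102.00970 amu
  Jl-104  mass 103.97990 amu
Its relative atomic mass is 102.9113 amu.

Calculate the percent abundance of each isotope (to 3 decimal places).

With x = fraction of Jl-102 (so Jl-104 is 1 − x):
102.00970·x + 103.97990·(1 − x) = 102.9113
(102.00970 − 103.97990)·x = 102.9113 − 103.97990
x = -1.06860 / -1.97020 = 0.54238 → 54.238% Jl-102, 45.762% Jl-104.

Jl-102: 54.238%, Jl-104: 45.762%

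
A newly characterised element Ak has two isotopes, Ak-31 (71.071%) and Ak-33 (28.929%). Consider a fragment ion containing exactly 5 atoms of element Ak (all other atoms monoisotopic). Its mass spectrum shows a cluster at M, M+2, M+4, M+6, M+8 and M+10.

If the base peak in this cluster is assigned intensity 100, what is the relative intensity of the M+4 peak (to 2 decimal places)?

Term probabilities: M 0.1813, M+2 0.3690, M+4 0.3004, M+6 0.1223, M+8 0.0249, M+10 0.0020. Base peak = M+2.
P(M+2) = C(5,1) × 0.71071^4 × 0.28929^1 = 5 × 0.2551348 × 0.28929 = 0.369040 (base)
P(M+4) = C(5,2) × 0.71071^3 × 0.28929^2 = 10 × 0.35898581 × 0.0836887 = 0.300431
Relative intensity = 0.300431 / 0.369040 × 100 = 81.41

81.41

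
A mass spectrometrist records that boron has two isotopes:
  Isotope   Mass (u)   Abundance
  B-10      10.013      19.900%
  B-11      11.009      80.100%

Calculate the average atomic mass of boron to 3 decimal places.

10.811 u

Weight each isotope mass by its fractional abundance: 0.19900 × 10.013 + 0.80100 × 11.009
= 1.9926 + 8.8182 = 10.8108 u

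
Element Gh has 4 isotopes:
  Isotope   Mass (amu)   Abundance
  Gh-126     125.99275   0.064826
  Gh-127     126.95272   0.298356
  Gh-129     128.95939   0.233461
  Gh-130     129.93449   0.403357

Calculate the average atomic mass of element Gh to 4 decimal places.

128.5617 amu

The abundance-weighted mean is 0.064826 × 125.99275 + 0.298356 × 126.95272 + 0.233461 × 128.95939 + 0.403357 × 129.93449
= 8.167606 + 37.877106 + 30.106988 + 52.409986 = 128.561686 amu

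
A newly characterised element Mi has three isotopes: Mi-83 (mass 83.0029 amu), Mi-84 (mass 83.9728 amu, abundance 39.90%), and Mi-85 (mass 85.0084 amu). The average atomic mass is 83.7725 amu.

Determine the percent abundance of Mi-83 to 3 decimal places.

41.022%

Let x and y be the fractions of Mi-83 and Mi-85. Then x + y = 1 − 0.3990 = 0.6010 and 83.0029x + 85.0084y = 83.7725 − 0.3990×83.9728 = 50.2673528.
Substituting: 83.0029x + 85.0084(0.6010 − x) = 50.2673528
(83.0029 − 85.0084)x = -0.8226956  ⇒  x = 0.41022, y = 0.19078
Mi-83: 41.022%, Mi-85: 19.078%.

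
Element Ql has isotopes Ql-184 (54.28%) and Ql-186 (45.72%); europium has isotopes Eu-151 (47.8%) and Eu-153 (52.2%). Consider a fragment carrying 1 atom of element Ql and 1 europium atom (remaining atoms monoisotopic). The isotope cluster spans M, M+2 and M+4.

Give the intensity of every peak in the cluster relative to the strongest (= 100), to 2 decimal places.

Element Ql pattern (n=1): 0.5428 : 0.4572
Europium pattern (n=1): 0.4780 : 0.5220
Convolve the two distributions (both contribute in 2-u steps):
  M: 0.5428×0.4780 = 0.259458
  M+2: 0.5428×0.5220 + 0.4572×0.4780 = 0.501883
  M+4: 0.4572×0.5220 = 0.238658
Scale to base peak (0.501883) = 100: 51.70 : 100.00 : 47.55

51.70 : 100.00 : 47.55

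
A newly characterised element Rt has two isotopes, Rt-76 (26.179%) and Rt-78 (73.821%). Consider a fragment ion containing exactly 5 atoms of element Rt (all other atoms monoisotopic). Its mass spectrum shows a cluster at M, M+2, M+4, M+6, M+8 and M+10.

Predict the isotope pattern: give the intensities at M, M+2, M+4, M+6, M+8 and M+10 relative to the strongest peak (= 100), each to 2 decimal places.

The 5 Rt atoms are independent, so intensities follow the terms of (0.26179 + 0.73821)^5.
P(M) = 0.26179^5 = 0.001230
P(M+2) = 5 × 0.26179^4 × 0.73821^1 = 0.017337
P(M+4) = 10 × 0.26179^3 × 0.73821^2 = 0.097773
P(M+6) = 10 × 0.26179^2 × 0.73821^3 = 0.275706
P(M+8) = 5 × 0.26179^1 × 0.73821^4 = 0.388725
P(M+10) = 0.73821^5 = 0.219230
The M+8 peak is largest (0.388725); scaling to 100 gives 0.32 : 4.46 : 25.15 : 70.93 : 100.00 : 56.40.

0.32 : 4.46 : 25.15 : 70.93 : 100.00 : 56.40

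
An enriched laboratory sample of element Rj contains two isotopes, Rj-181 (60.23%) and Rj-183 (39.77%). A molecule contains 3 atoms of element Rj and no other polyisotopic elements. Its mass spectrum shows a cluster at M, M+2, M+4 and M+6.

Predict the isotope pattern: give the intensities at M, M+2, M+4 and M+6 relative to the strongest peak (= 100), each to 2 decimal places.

50.48 : 100.00 : 66.03 : 14.53

The 3 Rj atoms are independent, so intensities follow the terms of (0.6023 + 0.3977)^3.
P(M) = 0.6023^3 = 0.218494
P(M+2) = 3 × 0.6023^2 × 0.3977^1 = 0.432815
P(M+4) = 3 × 0.6023^1 × 0.3977^2 = 0.285789
P(M+6) = 0.3977^3 = 0.062902
The M+2 peak is largest (0.432815); scaling to 100 gives 50.48 : 100.00 : 66.03 : 14.53.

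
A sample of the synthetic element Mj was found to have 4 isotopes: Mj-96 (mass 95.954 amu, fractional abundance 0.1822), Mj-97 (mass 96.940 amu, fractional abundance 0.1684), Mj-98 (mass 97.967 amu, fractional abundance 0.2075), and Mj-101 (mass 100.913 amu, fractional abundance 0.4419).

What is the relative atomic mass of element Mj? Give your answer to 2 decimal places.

98.73 amu

Average mass = Σ (abundance × isotope mass) = 0.1822 × 95.954 + 0.1684 × 96.940 + 0.2075 × 97.967 + 0.4419 × 100.913
= 17.4828 + 16.3247 + 20.3282 + 44.5935 = 98.7292 amu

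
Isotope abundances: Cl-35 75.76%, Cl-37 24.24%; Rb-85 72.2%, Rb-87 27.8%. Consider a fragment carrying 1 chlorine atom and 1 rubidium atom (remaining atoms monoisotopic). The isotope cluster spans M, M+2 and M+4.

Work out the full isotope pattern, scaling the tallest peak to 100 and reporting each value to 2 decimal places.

100.00 : 70.50 : 12.32

Chlorine pattern (n=1): 0.7576 : 0.2424
Rubidium pattern (n=1): 0.7220 : 0.2780
Convolve the two distributions (both contribute in 2-u steps):
  M: 0.7576×0.7220 = 0.546987
  M+2: 0.7576×0.2780 + 0.2424×0.7220 = 0.385626
  M+4: 0.2424×0.2780 = 0.067387
Scale to base peak (0.546987) = 100: 100.00 : 70.50 : 12.32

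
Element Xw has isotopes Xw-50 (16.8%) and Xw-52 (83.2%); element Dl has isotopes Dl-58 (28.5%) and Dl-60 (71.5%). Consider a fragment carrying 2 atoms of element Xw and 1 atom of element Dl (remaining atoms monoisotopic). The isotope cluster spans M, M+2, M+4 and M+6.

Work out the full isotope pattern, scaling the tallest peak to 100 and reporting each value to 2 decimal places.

Element Xw pattern (n=2): 0.028224 : 0.279552 : 0.692224
Element Dl pattern (n=1): 0.2850 : 0.7150
Convolve the two distributions (both contribute in 2-u steps):
  M: 0.028224×0.2850 = 0.008044
  M+2: 0.028224×0.7150 + 0.279552×0.2850 = 0.099852
  M+4: 0.279552×0.7150 + 0.692224×0.2850 = 0.397164
  M+6: 0.692224×0.7150 = 0.494940
Scale to base peak (0.494940) = 100: 1.63 : 20.17 : 80.24 : 100.00

1.63 : 20.17 : 80.24 : 100.00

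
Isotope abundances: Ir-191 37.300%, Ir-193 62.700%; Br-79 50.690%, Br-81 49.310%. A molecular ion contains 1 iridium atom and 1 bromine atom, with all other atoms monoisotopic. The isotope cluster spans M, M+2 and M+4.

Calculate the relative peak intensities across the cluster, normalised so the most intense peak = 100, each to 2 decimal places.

Iridium pattern (n=1): 0.3730 : 0.6270
Bromine pattern (n=1): 0.5069 : 0.4931
Convolve the two distributions (both contribute in 2-u steps):
  M: 0.3730×0.5069 = 0.189074
  M+2: 0.3730×0.4931 + 0.6270×0.5069 = 0.501753
  M+4: 0.6270×0.4931 = 0.309174
Scale to base peak (0.501753) = 100: 37.68 : 100.00 : 61.62

37.68 : 100.00 : 61.62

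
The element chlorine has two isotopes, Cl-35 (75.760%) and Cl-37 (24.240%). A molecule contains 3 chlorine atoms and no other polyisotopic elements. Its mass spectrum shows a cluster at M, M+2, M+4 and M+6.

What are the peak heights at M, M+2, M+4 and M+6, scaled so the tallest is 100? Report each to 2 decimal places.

100.00 : 95.99 : 30.71 : 3.28

Each Cl atom is independently Cl-35 (p = 0.75760) or Cl-37 (q = 0.24240); the cluster is the binomial expansion (p + q)^3.
P(M) = 0.75760^3 = 0.434830
P(M+2) = 3 × 0.75760^2 × 0.24240^1 = 0.417382
P(M+4) = 3 × 0.75760^1 × 0.24240^2 = 0.133545
P(M+6) = 0.24240^3 = 0.014243
The M peak is largest (0.434830); scaling to 100 gives 100.00 : 95.99 : 30.71 : 3.28.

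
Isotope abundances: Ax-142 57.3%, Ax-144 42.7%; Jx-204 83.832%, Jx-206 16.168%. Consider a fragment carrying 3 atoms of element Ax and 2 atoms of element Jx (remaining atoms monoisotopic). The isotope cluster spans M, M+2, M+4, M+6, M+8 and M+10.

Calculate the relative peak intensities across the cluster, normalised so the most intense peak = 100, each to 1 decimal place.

38.1 : 100.0 : 97.9 : 43.5 : 8.5 : 0.6

Element Ax pattern (n=3): 0.18813252 : 0.42058945 : 0.31342355 : 0.07785448
Element Jx pattern (n=2): 0.70278042 : 0.27107916 : 0.02614042
Convolve the two distributions (both contribute in 2-u steps):
  M: 0.18813252×0.70278042 = 0.132216
  M+2: 0.18813252×0.27107916 + 0.42058945×0.70278042 = 0.346581
  M+4: 0.18813252×0.02614042 + 0.42058945×0.27107916 + 0.31342355×0.70278042 = 0.339199
  M+6: 0.42058945×0.02614042 + 0.31342355×0.27107916 + 0.07785448×0.70278042 = 0.150672
  M+8: 0.31342355×0.02614042 + 0.07785448×0.27107916 = 0.029298
  M+10: 0.07785448×0.02614042 = 0.002035
Scale to base peak (0.346581) = 100: 38.1 : 100.0 : 97.9 : 43.5 : 8.5 : 0.6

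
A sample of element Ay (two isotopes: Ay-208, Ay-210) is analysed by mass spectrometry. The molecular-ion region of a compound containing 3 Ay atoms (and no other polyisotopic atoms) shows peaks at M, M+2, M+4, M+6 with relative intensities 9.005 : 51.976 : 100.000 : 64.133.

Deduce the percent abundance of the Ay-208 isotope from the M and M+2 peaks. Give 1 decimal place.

34.2%

Write p for the Ay-208 fraction. I(M+2)/I(M) = [C(3,1)·p^2·(1−p)] / p^3 = 3·(1−p)/p = 51.976/9.005 = 5.7719
(1−p)/p = 5.7719/3 = 1.9240  ⇒  p = 1/(1 + 1.9240) = 0.3420
Ay-208: 34.2%, Ay-210: 65.8%.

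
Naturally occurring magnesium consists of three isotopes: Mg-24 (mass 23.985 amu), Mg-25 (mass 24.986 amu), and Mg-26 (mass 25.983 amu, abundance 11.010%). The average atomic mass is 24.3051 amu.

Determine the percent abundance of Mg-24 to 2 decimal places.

The remaining 88.990% is split between Mg-24 (fraction x) and Mg-25 (fraction 0.88990 − x).
Substituting: 23.985x + 24.986(0.88990 − x) = 21.4443717
(23.985 − 24.986)x = -0.7906697  ⇒  x = 0.78988, y = 0.10002
Mg-24: 78.99%, Mg-25: 10.00%.

78.99%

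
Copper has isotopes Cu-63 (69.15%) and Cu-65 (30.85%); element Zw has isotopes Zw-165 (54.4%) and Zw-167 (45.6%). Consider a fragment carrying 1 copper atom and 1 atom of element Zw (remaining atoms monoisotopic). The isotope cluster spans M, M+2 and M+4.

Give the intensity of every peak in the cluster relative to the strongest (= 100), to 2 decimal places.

77.86 : 100.00 : 29.12

Copper pattern (n=1): 0.6915 : 0.3085
Element Zw pattern (n=1): 0.5440 : 0.4560
Convolve the two distributions (both contribute in 2-u steps):
  M: 0.6915×0.5440 = 0.376176
  M+2: 0.6915×0.4560 + 0.3085×0.5440 = 0.483148
  M+4: 0.3085×0.4560 = 0.140676
Scale to base peak (0.483148) = 100: 77.86 : 100.00 : 29.12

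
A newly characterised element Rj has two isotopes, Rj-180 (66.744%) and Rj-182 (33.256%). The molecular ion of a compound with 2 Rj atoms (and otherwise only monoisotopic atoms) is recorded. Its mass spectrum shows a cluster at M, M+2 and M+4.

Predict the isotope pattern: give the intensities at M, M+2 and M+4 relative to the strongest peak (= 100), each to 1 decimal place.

100.0 : 99.7 : 24.8

Expanding (0.66744 + 0.33256)^2:
P(M) = 0.66744^2 = 0.445476
P(M+2) = 2 × 0.66744^1 × 0.33256^1 = 0.443928
P(M+4) = 0.33256^2 = 0.110596
The M peak is largest (0.445476); scaling to 100 gives 100.0 : 99.7 : 24.8.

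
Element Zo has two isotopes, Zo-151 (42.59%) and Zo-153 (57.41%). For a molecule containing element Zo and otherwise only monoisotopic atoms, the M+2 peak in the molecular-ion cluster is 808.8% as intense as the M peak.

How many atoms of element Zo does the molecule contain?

6

With n Zo atoms, P(M+2)/P(M) = C(n,1)·p^(n−1)q / p^n = n·q/p = n · 0.5741/0.4259.
n = 8.088 × 0.4259/0.5741 = 6.00 ≈ 6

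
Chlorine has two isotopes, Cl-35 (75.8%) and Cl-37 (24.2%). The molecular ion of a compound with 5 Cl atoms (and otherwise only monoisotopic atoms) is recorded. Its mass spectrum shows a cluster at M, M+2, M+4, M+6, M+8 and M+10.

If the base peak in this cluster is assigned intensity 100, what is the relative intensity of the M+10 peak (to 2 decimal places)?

Term probabilities: M 0.2502, M+2 0.3994, M+4 0.2551, M+6 0.0814, M+8 0.0130, M+10 0.0008. Base peak = M+2.
P(M+2) = C(5,1) × 0.758^4 × 0.242^1 = 5 × 0.33012379 × 0.2420 = 0.399450 (base)
P(M+10) = C(5,5) × 0.758^0 × 0.242^5 = 1 × 1.0000 × 0.00083 = 0.000830
Relative intensity = 0.000830 / 0.399450 × 100 = 0.21

0.21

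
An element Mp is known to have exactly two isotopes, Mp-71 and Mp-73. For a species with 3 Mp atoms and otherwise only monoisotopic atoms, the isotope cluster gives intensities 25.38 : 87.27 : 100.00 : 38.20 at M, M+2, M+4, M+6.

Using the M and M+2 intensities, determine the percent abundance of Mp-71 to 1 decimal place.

Let p = fractional abundance of Mp-71. I(M+2)/I(M) = [C(3,1)·p^2·(1−p)] / p^3 = 3·(1−p)/p = 87.27/25.38 = 3.4385
(1−p)/p = 3.4385/3 = 1.1462  ⇒  p = 1/(1 + 1.1462) = 0.4659
Mp-71: 46.6%, Mp-73: 53.4%.

46.6%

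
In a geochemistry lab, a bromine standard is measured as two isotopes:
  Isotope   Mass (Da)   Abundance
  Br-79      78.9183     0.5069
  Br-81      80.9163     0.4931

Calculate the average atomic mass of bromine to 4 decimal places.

Average mass = Σ (abundance × isotope mass) = 0.5069 × 78.9183 + 0.4931 × 80.9163
= 40.00369 + 39.89983 = 79.90352 Da

79.9035 Da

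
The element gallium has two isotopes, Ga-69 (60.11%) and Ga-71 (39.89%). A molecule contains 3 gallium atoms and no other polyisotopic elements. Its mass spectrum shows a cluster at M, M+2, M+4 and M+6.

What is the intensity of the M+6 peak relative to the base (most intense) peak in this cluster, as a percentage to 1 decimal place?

Term probabilities: M 0.2172, M+2 0.4324, M+4 0.2869, M+6 0.0635. Base peak = M+2.
P(M+2) = C(3,1) × 0.6011^2 × 0.3989^1 = 3 × 0.36132121 × 0.3989 = 0.432393 (base)
P(M+6) = C(3,3) × 0.6011^0 × 0.3989^3 = 1 × 1.0000 × 0.06347345 = 0.063473
Relative intensity = 0.063473 / 0.432393 × 100 = 14.7

14.7%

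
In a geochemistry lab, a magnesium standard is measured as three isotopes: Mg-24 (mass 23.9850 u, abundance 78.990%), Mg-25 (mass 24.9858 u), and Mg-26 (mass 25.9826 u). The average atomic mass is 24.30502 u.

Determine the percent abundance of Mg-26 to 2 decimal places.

The remaining 21.010% is split between Mg-25 (fraction x) and Mg-26 (fraction 0.21010 − x).
Substituting: 24.9858x + 25.9826(0.21010 − x) = 5.3592685
(24.9858 − 25.9826)x = -0.09967576  ⇒  x = 0.10000, y = 0.11010
Mg-25: 10.00%, Mg-26: 11.01%.

11.01%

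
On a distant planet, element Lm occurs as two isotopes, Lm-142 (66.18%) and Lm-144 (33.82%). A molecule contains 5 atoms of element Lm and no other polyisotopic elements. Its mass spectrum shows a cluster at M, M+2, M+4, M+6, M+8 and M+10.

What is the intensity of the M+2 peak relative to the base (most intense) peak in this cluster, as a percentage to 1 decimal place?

97.8%

(0.6618 + 0.3382)^5 gives M 0.1270, M+2 0.3244, M+4 0.3315, M+6 0.1694, M+8 0.0433, M+10 0.0044; the largest is M+4.
P(M+4) = C(5,2) × 0.6618^3 × 0.3382^2 = 10 × 0.28985466 × 0.11437924 = 0.331534 (base)
P(M+2) = C(5,1) × 0.6618^4 × 0.3382^1 = 5 × 0.19182581 × 0.3382 = 0.324377
Relative intensity = 0.324377 / 0.331534 × 100 = 97.8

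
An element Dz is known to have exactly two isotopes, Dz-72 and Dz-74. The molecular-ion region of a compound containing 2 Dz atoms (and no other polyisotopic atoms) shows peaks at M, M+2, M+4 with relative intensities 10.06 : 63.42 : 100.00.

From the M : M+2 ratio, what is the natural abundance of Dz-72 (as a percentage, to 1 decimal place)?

24.1%

If p is the fraction of Dz that is Dz-72, then I(M+2)/I(M) = [C(2,1)·p^1·(1−p)] / p^2 = 2·(1−p)/p = 63.42/10.06 = 6.3042
(1−p)/p = 6.3042/2 = 3.1521  ⇒  p = 1/(1 + 3.1521) = 0.2408
Dz-72: 24.1%, Dz-74: 75.9%.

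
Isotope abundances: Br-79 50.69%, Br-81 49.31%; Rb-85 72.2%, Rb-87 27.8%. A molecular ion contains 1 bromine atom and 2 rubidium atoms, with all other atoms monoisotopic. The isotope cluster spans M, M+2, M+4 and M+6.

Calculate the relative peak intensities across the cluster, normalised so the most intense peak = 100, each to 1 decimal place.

Bromine pattern (n=1): 0.5069 : 0.4931
Rubidium pattern (n=2): 0.521284 : 0.401432 : 0.077284
Convolve the two distributions (both contribute in 2-u steps):
  M: 0.5069×0.521284 = 0.264239
  M+2: 0.5069×0.401432 + 0.4931×0.521284 = 0.460531
  M+4: 0.5069×0.077284 + 0.4931×0.401432 = 0.237121
  M+6: 0.4931×0.077284 = 0.038109
Scale to base peak (0.460531) = 100: 57.4 : 100.0 : 51.5 : 8.3

57.4 : 100.0 : 51.5 : 8.3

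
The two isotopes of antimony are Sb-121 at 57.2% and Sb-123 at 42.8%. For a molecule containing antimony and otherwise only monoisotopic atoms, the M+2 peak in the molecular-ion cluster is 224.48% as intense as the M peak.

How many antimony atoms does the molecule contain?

3

With n Sb atoms, P(M+2)/P(M) = C(n,1)·p^(n−1)q / p^n = n·q/p = n · 0.428/0.572.
n = 2.2448 × 0.572/0.428 = 3.00 ≈ 3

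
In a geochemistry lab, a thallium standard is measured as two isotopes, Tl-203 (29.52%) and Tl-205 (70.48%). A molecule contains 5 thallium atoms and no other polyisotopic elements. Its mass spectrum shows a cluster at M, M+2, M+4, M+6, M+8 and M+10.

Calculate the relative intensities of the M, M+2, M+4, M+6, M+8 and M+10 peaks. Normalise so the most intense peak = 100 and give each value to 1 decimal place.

0.6 : 7.3 : 35.1 : 83.8 : 100.0 : 47.8

Expanding (0.2952 + 0.7048)^5:
P(M) = 0.2952^5 = 0.002242
P(M+2) = 5 × 0.2952^4 × 0.7048^1 = 0.026761
P(M+4) = 10 × 0.2952^3 × 0.7048^2 = 0.127785
P(M+6) = 10 × 0.2952^2 × 0.7048^3 = 0.305092
P(M+8) = 5 × 0.2952^1 × 0.7048^4 = 0.364208
P(M+10) = 0.7048^5 = 0.173912
The M+8 peak is largest (0.364208); scaling to 100 gives 0.6 : 7.3 : 35.1 : 83.8 : 100.0 : 47.8.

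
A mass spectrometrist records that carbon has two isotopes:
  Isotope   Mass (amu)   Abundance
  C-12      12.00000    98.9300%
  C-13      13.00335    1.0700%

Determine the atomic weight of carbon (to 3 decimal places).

Average mass = Σ (abundance × isotope mass) = 0.989300 × 12.00000 + 0.010700 × 13.00335
= 11.871600 + 0.139136 = 12.010736 amu

12.011 amu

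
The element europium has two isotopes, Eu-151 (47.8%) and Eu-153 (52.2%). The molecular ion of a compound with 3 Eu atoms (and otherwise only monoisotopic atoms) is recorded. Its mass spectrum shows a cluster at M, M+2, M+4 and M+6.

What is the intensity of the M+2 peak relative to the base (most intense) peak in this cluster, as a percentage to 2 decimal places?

Binomial terms of (0.478 + 0.522)^3: M 0.1092, M+2 0.3578, M+4 0.3907, M+6 0.1422 → M+4 is the base peak.
P(M+4) = C(3,2) × 0.478^1 × 0.522^2 = 3 × 0.4780 × 0.272484 = 0.390742 (base)
P(M+2) = C(3,1) × 0.478^2 × 0.522^1 = 3 × 0.228484 × 0.5220 = 0.357806
Relative intensity = 0.357806 / 0.390742 × 100 = 91.57

91.57%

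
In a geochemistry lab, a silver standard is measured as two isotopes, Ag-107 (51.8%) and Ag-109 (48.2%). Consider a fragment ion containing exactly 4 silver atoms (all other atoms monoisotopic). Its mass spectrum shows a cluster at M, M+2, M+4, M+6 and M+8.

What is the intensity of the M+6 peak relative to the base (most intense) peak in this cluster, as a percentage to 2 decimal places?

62.03%

(0.518 + 0.482)^4 gives M 0.0720, M+2 0.2680, M+4 0.3740, M+6 0.2320, M+8 0.0540; the largest is M+4.
P(M+4) = C(4,2) × 0.518^2 × 0.482^2 = 6 × 0.268324 × 0.232324 = 0.374029 (base)
P(M+6) = C(4,3) × 0.518^1 × 0.482^3 = 4 × 0.5180 × 0.11198017 = 0.232023
Relative intensity = 0.232023 / 0.374029 × 100 = 62.03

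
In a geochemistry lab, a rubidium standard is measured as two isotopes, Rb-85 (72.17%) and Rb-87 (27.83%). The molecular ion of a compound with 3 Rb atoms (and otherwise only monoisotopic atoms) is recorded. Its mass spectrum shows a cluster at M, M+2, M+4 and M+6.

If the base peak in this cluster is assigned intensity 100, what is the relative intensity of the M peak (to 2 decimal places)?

86.44

(0.7217 + 0.2783)^3 gives M 0.3759, M+2 0.4349, M+4 0.1677, M+6 0.0216; the largest is M+2.
P(M+2) = C(3,1) × 0.7217^2 × 0.2783^1 = 3 × 0.52085089 × 0.2783 = 0.434858 (base)
P(M) = C(3,0) × 0.7217^3 × 0.2783^0 = 1 × 0.37589809 × 1.0000 = 0.375898
Relative intensity = 0.375898 / 0.434858 × 100 = 86.44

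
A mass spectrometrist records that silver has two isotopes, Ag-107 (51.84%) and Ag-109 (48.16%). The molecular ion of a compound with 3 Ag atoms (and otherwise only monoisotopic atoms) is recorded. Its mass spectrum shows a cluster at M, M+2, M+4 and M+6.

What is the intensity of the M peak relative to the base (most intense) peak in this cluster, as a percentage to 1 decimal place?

Binomial terms of (0.5184 + 0.4816)^3: M 0.1393, M+2 0.3883, M+4 0.3607, M+6 0.1117 → M+2 is the base peak.
P(M+2) = C(3,1) × 0.5184^2 × 0.4816^1 = 3 × 0.26873856 × 0.4816 = 0.388273 (base)
P(M) = C(3,0) × 0.5184^3 × 0.4816^0 = 1 × 0.13931407 × 1.0000 = 0.139314
Relative intensity = 0.139314 / 0.388273 × 100 = 35.9

35.9%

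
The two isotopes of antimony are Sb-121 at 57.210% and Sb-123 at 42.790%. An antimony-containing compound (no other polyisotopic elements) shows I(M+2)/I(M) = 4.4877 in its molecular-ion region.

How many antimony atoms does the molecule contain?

The M+2/M ratio from n Sb atoms is n · q/p = n · 0.42790/0.57210.
n = 4.4877 × 0.57210/0.42790 = 6.00 ≈ 6

6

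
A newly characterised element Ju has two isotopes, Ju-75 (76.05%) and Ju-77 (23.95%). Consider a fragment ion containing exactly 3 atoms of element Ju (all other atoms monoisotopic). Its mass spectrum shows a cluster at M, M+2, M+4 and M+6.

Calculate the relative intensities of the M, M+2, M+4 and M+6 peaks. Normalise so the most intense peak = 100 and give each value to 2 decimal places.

100.00 : 94.48 : 29.75 : 3.12

The 3 Ju atoms are independent, so intensities follow the terms of (0.7605 + 0.2395)^3.
P(M) = 0.7605^3 = 0.439843
P(M+2) = 3 × 0.7605^2 × 0.2395^1 = 0.415552
P(M+4) = 3 × 0.7605^1 × 0.2395^2 = 0.130867
P(M+6) = 0.2395^3 = 0.013738
The M peak is largest (0.439843); scaling to 100 gives 100.00 : 94.48 : 29.75 : 3.12.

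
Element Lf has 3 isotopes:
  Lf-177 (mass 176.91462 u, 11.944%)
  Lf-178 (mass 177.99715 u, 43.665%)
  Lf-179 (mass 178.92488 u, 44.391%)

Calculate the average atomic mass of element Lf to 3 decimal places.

The abundance-weighted mean is 0.11944 × 176.91462 + 0.43665 × 177.99715 + 0.44391 × 178.92488
= 21.130682 + 77.722456 + 79.426543 = 178.279681 u

178.280 u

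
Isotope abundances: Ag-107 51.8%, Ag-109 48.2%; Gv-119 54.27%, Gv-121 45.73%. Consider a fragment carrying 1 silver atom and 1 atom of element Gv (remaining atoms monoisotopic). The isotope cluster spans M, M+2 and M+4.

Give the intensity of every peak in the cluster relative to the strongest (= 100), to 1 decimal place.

56.4 : 100.0 : 44.2

Silver pattern (n=1): 0.5180 : 0.4820
Element Gv pattern (n=1): 0.5427 : 0.4573
Convolve the two distributions (both contribute in 2-u steps):
  M: 0.5180×0.5427 = 0.281119
  M+2: 0.5180×0.4573 + 0.4820×0.5427 = 0.498463
  M+4: 0.4820×0.4573 = 0.220419
Scale to base peak (0.498463) = 100: 56.4 : 100.0 : 44.2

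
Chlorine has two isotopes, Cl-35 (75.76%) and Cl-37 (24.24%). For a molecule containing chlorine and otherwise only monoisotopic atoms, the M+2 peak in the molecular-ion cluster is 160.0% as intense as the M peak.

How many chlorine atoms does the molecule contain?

For n independent Cl atoms, I(M+2)/I(M) = n · (abundance Cl-37) / (abundance Cl-35) = n · 0.2424/0.7576.
n = 1.600 × 0.7576/0.2424 = 5.00 ≈ 5

5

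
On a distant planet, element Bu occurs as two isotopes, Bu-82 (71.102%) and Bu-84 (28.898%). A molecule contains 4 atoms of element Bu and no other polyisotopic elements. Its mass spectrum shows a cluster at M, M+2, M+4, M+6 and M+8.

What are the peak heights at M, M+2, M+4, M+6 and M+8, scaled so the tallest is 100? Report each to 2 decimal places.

The 4 Bu atoms are independent, so intensities follow the terms of (0.71102 + 0.28898)^4.
P(M) = 0.71102^4 = 0.255580
P(M+2) = 4 × 0.71102^3 × 0.28898^1 = 0.415502
P(M+4) = 6 × 0.71102^2 × 0.28898^2 = 0.253309
P(M+6) = 4 × 0.71102^1 × 0.28898^3 = 0.068635
P(M+8) = 0.28898^4 = 0.006974
The M+2 peak is largest (0.415502); scaling to 100 gives 61.51 : 100.00 : 60.96 : 16.52 : 1.68.

61.51 : 100.00 : 60.96 : 16.52 : 1.68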